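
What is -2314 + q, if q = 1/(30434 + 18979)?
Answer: -114341681/49413 ≈ -2314.0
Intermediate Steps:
q = 1/49413 ≈ 2.0238e-5
-2314 + q = -2314 + 1/49413 = -114341681/49413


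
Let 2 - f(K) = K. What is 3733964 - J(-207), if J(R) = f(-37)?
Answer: 3733925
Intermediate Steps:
f(K) = 2 - K
J(R) = 39 (J(R) = 2 - 1*(-37) = 2 + 37 = 39)
3733964 - J(-207) = 3733964 - 1*39 = 3733964 - 39 = 3733925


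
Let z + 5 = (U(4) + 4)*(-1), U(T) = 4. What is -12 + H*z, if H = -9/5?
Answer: 57/5 ≈ 11.400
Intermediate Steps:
H = -9/5 (H = -9*⅕ = -9/5 ≈ -1.8000)
z = -13 (z = -5 + (4 + 4)*(-1) = -5 + 8*(-1) = -5 - 8 = -13)
-12 + H*z = -12 - 9/5*(-13) = -12 + 117/5 = 57/5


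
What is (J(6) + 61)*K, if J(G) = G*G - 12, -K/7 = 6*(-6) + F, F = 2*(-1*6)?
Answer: 28560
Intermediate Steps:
F = -12 (F = 2*(-6) = -12)
K = 336 (K = -7*(6*(-6) - 12) = -7*(-36 - 12) = -7*(-48) = 336)
J(G) = -12 + G² (J(G) = G² - 12 = -12 + G²)
(J(6) + 61)*K = ((-12 + 6²) + 61)*336 = ((-12 + 36) + 61)*336 = (24 + 61)*336 = 85*336 = 28560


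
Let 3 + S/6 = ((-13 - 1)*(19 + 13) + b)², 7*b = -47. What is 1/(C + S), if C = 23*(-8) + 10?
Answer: 49/60779526 ≈ 8.0619e-7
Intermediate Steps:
b = -47/7 (b = (⅐)*(-47) = -47/7 ≈ -6.7143)
S = 60788052/49 (S = -18 + 6*((-13 - 1)*(19 + 13) - 47/7)² = -18 + 6*(-14*32 - 47/7)² = -18 + 6*(-448 - 47/7)² = -18 + 6*(-3183/7)² = -18 + 6*(10131489/49) = -18 + 60788934/49 = 60788052/49 ≈ 1.2406e+6)
C = -174 (C = -184 + 10 = -174)
1/(C + S) = 1/(-174 + 60788052/49) = 1/(60779526/49) = 49/60779526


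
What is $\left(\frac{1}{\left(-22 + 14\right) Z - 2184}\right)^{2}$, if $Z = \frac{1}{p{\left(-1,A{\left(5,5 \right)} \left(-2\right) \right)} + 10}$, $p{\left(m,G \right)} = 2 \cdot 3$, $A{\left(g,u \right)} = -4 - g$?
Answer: $\frac{4}{19088161} \approx 2.0955 \cdot 10^{-7}$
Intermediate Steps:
$p{\left(m,G \right)} = 6$
$Z = \frac{1}{16}$ ($Z = \frac{1}{6 + 10} = \frac{1}{16} \approx 0.0625$)
$\left(\frac{1}{\left(-22 + 14\right) Z - 2184}\right)^{2} = \left(\frac{1}{\left(-22 + 14\right) \frac{1}{16} - 2184}\right)^{2} = \left(\frac{1}{\left(-8\right) \frac{1}{16} - 2184}\right)^{2} = \left(\frac{1}{- \frac{1}{2} - 2184}\right)^{2} = \left(\frac{1}{- \frac{4369}{2}}\right)^{2} = \left(- \frac{2}{4369}\right)^{2} = \frac{4}{19088161}$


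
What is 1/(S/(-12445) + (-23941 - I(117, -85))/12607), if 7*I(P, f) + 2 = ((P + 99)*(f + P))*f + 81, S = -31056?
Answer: 1098258805/7965743974 ≈ 0.13787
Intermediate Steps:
I(P, f) = 79/7 + f*(99 + P)*(P + f)/7 (I(P, f) = -2/7 + (((P + 99)*(f + P))*f + 81)/7 = -2/7 + (((99 + P)*(P + f))*f + 81)/7 = -2/7 + (f*(99 + P)*(P + f) + 81)/7 = -2/7 + (81 + f*(99 + P)*(P + f))/7 = -2/7 + (81/7 + f*(99 + P)*(P + f)/7) = 79/7 + f*(99 + P)*(P + f)/7)
1/(S/(-12445) + (-23941 - I(117, -85))/12607) = 1/(-31056/(-12445) + (-23941 - (79/7 + (99/7)*(-85)² + (⅐)*117*(-85)² + (⅐)*(-85)*117² + (99/7)*117*(-85)))/12607) = 1/(-31056*(-1/12445) + (-23941 - (79/7 + (99/7)*7225 + (⅐)*117*7225 + (⅐)*(-85)*13689 - 984555/7))*(1/12607)) = 1/(31056/12445 + (-23941 - (79/7 + 715275/7 + 845325/7 - 1163565/7 - 984555/7))*(1/12607)) = 1/(31056/12445 + (-23941 - 1*(-587441/7))*(1/12607)) = 1/(31056/12445 + (-23941 + 587441/7)*(1/12607)) = 1/(31056/12445 + (419854/7)*(1/12607)) = 1/(31056/12445 + 419854/88249) = 1/(7965743974/1098258805) = 1098258805/7965743974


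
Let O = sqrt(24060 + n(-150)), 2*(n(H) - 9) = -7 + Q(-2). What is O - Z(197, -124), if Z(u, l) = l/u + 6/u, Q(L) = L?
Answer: 118/197 + sqrt(96258)/2 ≈ 155.73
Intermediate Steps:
Z(u, l) = 6/u + l/u
n(H) = 9/2 (n(H) = 9 + (-7 - 2)/2 = 9 + (1/2)*(-9) = 9 - 9/2 = 9/2)
O = sqrt(96258)/2 (O = sqrt(24060 + 9/2) = sqrt(48129/2) = sqrt(96258)/2 ≈ 155.13)
O - Z(197, -124) = sqrt(96258)/2 - (6 - 124)/197 = sqrt(96258)/2 - (-118)/197 = sqrt(96258)/2 - 1*(-118/197) = sqrt(96258)/2 + 118/197 = 118/197 + sqrt(96258)/2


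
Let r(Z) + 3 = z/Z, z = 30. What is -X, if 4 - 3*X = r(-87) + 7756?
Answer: 224711/87 ≈ 2582.9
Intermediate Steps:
r(Z) = -3 + 30/Z
X = -224711/87 (X = 4/3 - ((-3 + 30/(-87)) + 7756)/3 = 4/3 - ((-3 + 30*(-1/87)) + 7756)/3 = 4/3 - ((-3 - 10/29) + 7756)/3 = 4/3 - (-97/29 + 7756)/3 = 4/3 - ⅓*224827/29 = 4/3 - 224827/87 = -224711/87 ≈ -2582.9)
-X = -1*(-224711/87) = 224711/87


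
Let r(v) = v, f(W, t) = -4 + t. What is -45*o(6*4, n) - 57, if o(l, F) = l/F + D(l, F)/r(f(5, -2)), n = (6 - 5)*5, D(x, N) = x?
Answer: -93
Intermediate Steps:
n = 5 (n = 1*5 = 5)
o(l, F) = -l/6 + l/F (o(l, F) = l/F + l/(-4 - 2) = l/F + l/(-6) = l/F + l*(-1/6) = l/F - l/6 = -l/6 + l/F)
-45*o(6*4, n) - 57 = -45*(-4 + (6*4)/5) - 57 = -45*(-1/6*24 + 24*(1/5)) - 57 = -45*(-4 + 24/5) - 57 = -45*4/5 - 57 = -36 - 57 = -93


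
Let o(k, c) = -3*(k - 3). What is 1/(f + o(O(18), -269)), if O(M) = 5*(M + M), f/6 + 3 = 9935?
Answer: 1/59061 ≈ 1.6932e-5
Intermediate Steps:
f = 59592 (f = -18 + 6*9935 = -18 + 59610 = 59592)
O(M) = 10*M (O(M) = 5*(2*M) = 10*M)
o(k, c) = 9 - 3*k (o(k, c) = -3*(-3 + k) = 9 - 3*k)
1/(f + o(O(18), -269)) = 1/(59592 + (9 - 30*18)) = 1/(59592 + (9 - 3*180)) = 1/(59592 + (9 - 540)) = 1/(59592 - 531) = 1/59061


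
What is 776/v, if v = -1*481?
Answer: -776/481 ≈ -1.6133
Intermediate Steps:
v = -481
776/v = 776/(-481) = 776*(-1/481) = -776/481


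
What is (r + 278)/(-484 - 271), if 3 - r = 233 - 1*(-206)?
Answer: 158/755 ≈ 0.20927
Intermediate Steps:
r = -436 (r = 3 - (233 - 1*(-206)) = 3 - (233 + 206) = 3 - 1*439 = 3 - 439 = -436)
(r + 278)/(-484 - 271) = (-436 + 278)/(-484 - 271) = -158/(-755) = -158*(-1/755) = 158/755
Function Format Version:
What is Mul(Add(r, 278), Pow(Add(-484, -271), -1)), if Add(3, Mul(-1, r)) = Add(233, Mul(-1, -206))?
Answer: Rational(158, 755) ≈ 0.20927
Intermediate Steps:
r = -436 (r = Add(3, Mul(-1, Add(233, Mul(-1, -206)))) = Add(3, Mul(-1, Add(233, 206))) = Add(3, Mul(-1, 439)) = Add(3, -439) = -436)
Mul(Add(r, 278), Pow(Add(-484, -271), -1)) = Mul(Add(-436, 278), Pow(Add(-484, -271), -1)) = Mul(-158, Pow(-755, -1)) = Mul(-158, Rational(-1, 755)) = Rational(158, 755)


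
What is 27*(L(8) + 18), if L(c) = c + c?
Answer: 918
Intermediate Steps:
L(c) = 2*c
27*(L(8) + 18) = 27*(2*8 + 18) = 27*(16 + 18) = 27*34 = 918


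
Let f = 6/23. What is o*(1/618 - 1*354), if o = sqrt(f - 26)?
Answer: -437542*I*sqrt(851)/7107 ≈ -1796.0*I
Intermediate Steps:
f = 6/23 (f = 6*(1/23) = 6/23 ≈ 0.26087)
o = 4*I*sqrt(851)/23 (o = sqrt(6/23 - 26) = sqrt(-592/23) = 4*I*sqrt(851)/23 ≈ 5.0734*I)
o*(1/618 - 1*354) = (4*I*sqrt(851)/23)*(1/618 - 1*354) = (4*I*sqrt(851)/23)*(1/618 - 354) = (4*I*sqrt(851)/23)*(-218771/618) = -437542*I*sqrt(851)/7107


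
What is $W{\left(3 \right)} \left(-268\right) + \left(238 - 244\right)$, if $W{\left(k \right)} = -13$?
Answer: $3478$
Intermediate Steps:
$W{\left(3 \right)} \left(-268\right) + \left(238 - 244\right) = \left(-13\right) \left(-268\right) + \left(238 - 244\right) = 3484 + \left(238 - 244\right) = 3484 - 6 = 3478$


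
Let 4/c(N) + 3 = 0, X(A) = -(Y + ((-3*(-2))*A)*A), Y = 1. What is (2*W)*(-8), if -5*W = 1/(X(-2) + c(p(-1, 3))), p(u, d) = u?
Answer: -48/395 ≈ -0.12152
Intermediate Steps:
X(A) = -1 - 6*A**2 (X(A) = -(1 + ((-3*(-2))*A)*A) = -(1 + (6*A)*A) = -(1 + 6*A**2) = -1 - 6*A**2)
c(N) = -4/3 (c(N) = 4/(-3 + 0) = 4/(-3) = 4*(-1/3) = -4/3)
W = 3/395 (W = -1/(5*((-1 - 6*(-2)**2) - 4/3)) = -1/(5*((-1 - 6*4) - 4/3)) = -1/(5*((-1 - 24) - 4/3)) = -1/(5*(-25 - 4/3)) = -1/(5*(-79/3)) = -1/5*(-3/79) = 3/395 ≈ 0.0075949)
(2*W)*(-8) = (2*(3/395))*(-8) = (6/395)*(-8) = -48/395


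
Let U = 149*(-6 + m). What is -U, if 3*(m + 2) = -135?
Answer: 7897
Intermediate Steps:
m = -47 (m = -2 + (1/3)*(-135) = -2 - 45 = -47)
U = -7897 (U = 149*(-6 - 47) = 149*(-53) = -7897)
-U = -1*(-7897) = 7897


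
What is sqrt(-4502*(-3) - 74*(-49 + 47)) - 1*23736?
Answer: -23736 + sqrt(13654) ≈ -23619.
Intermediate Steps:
sqrt(-4502*(-3) - 74*(-49 + 47)) - 1*23736 = sqrt(13506 - 74*(-2)) - 23736 = sqrt(13506 + 148) - 23736 = sqrt(13654) - 23736 = -23736 + sqrt(13654)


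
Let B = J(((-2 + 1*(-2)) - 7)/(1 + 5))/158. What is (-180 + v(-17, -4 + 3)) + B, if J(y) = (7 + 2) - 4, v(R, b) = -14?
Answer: -30647/158 ≈ -193.97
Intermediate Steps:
J(y) = 5 (J(y) = 9 - 4 = 5)
B = 5/158 ≈ 0.031646
(-180 + v(-17, -4 + 3)) + B = (-180 - 14) + 5/158 = -194 + 5/158 = -30647/158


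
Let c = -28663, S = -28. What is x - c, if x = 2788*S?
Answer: -49401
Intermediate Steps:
x = -78064 (x = 2788*(-28) = -78064)
x - c = -78064 - 1*(-28663) = -78064 + 28663 = -49401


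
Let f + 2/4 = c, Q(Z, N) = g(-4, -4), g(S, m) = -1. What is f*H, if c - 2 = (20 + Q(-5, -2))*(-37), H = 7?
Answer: -9821/2 ≈ -4910.5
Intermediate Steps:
Q(Z, N) = -1
c = -701 (c = 2 + (20 - 1)*(-37) = 2 + 19*(-37) = 2 - 703 = -701)
f = -1403/2 (f = -½ - 701 = -1403/2 ≈ -701.50)
f*H = -1403/2*7 = -9821/2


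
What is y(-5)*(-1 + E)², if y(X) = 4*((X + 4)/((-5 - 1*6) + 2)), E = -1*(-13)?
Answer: 64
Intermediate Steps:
E = 13
y(X) = -16/9 - 4*X/9 (y(X) = 4*((4 + X)/((-5 - 6) + 2)) = 4*((4 + X)/(-11 + 2)) = 4*((4 + X)/(-9)) = 4*((4 + X)*(-⅑)) = 4*(-4/9 - X/9) = -16/9 - 4*X/9)
y(-5)*(-1 + E)² = (-16/9 - 4/9*(-5))*(-1 + 13)² = (-16/9 + 20/9)*12² = (4/9)*144 = 64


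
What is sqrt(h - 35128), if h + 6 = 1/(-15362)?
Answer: I*sqrt(8291309355258)/15362 ≈ 187.44*I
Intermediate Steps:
h = -92173/15362 (h = -6 + 1/(-15362) = -6 - 1/15362 = -92173/15362 ≈ -6.0001)
sqrt(h - 35128) = sqrt(-92173/15362 - 35128) = sqrt(-539728509/15362) = I*sqrt(8291309355258)/15362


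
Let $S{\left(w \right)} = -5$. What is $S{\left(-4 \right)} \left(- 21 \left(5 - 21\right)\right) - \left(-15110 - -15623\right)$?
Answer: $-2193$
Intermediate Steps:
$S{\left(-4 \right)} \left(- 21 \left(5 - 21\right)\right) - \left(-15110 - -15623\right) = - 5 \left(- 21 \left(5 - 21\right)\right) - \left(-15110 - -15623\right) = - 5 \left(\left(-21\right) \left(-16\right)\right) - \left(-15110 + 15623\right) = \left(-5\right) 336 - 513 = -1680 - 513 = -2193$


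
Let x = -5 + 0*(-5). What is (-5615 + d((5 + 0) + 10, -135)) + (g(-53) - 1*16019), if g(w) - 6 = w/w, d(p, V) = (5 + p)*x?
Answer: -21727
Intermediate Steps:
x = -5 (x = -5 + 0 = -5)
d(p, V) = -25 - 5*p (d(p, V) = (5 + p)*(-5) = -25 - 5*p)
g(w) = 7 (g(w) = 6 + w/w = 6 + 1 = 7)
(-5615 + d((5 + 0) + 10, -135)) + (g(-53) - 1*16019) = (-5615 + (-25 - 5*((5 + 0) + 10))) + (7 - 1*16019) = (-5615 + (-25 - 5*(5 + 10))) + (7 - 16019) = (-5615 + (-25 - 5*15)) - 16012 = (-5615 + (-25 - 75)) - 16012 = (-5615 - 100) - 16012 = -5715 - 16012 = -21727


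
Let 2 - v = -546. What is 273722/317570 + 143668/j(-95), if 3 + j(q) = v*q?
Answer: -1426084467/751529405 ≈ -1.8976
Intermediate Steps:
v = 548 (v = 2 - 1*(-546) = 2 + 546 = 548)
j(q) = -3 + 548*q
273722/317570 + 143668/j(-95) = 273722/317570 + 143668/(-3 + 548*(-95)) = 273722*(1/317570) + 143668/(-3 - 52060) = 136861/158785 + 143668/(-52063) = 136861/158785 + 143668*(-1/52063) = 136861/158785 - 143668/52063 = -1426084467/751529405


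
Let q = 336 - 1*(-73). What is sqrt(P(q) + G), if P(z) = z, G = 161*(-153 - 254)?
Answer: I*sqrt(65118) ≈ 255.18*I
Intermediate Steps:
G = -65527 (G = 161*(-407) = -65527)
q = 409 (q = 336 + 73 = 409)
sqrt(P(q) + G) = sqrt(409 - 65527) = sqrt(-65118) = I*sqrt(65118)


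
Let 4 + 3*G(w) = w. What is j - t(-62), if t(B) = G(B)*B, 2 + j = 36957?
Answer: 35591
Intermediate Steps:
j = 36955 (j = -2 + 36957 = 36955)
G(w) = -4/3 + w/3
t(B) = B*(-4/3 + B/3) (t(B) = (-4/3 + B/3)*B = B*(-4/3 + B/3))
j - t(-62) = 36955 - (-62)*(-4 - 62)/3 = 36955 - (-62)*(-66)/3 = 36955 - 1*1364 = 36955 - 1364 = 35591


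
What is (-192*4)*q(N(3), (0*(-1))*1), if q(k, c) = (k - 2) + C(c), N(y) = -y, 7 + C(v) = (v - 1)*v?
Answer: 9216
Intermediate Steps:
C(v) = -7 + v*(-1 + v) (C(v) = -7 + (v - 1)*v = -7 + (-1 + v)*v = -7 + v*(-1 + v))
q(k, c) = -9 + k + c² - c (q(k, c) = (k - 2) + (-7 + c² - c) = (-2 + k) + (-7 + c² - c) = -9 + k + c² - c)
(-192*4)*q(N(3), (0*(-1))*1) = (-192*4)*(-9 - 1*3 + ((0*(-1))*1)² - 0*(-1)) = -768*(-9 - 3 + (0*1)² - 0) = -768*(-9 - 3 + 0² - 1*0) = -768*(-9 - 3 + 0 + 0) = -768*(-12) = 9216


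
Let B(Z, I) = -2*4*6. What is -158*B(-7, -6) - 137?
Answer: 7447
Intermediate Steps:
B(Z, I) = -48 (B(Z, I) = -8*6 = -48)
-158*B(-7, -6) - 137 = -158*(-48) - 137 = 7584 - 137 = 7447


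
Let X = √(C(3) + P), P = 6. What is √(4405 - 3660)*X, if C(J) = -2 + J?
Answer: √5215 ≈ 72.215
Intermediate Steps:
X = √7 (X = √((-2 + 3) + 6) = √(1 + 6) = √7 ≈ 2.6458)
√(4405 - 3660)*X = √(4405 - 3660)*√7 = √745*√7 = √5215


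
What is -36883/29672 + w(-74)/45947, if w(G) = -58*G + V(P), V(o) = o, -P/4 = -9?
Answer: -1566242785/1363339384 ≈ -1.1488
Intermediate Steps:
P = 36 (P = -4*(-9) = 36)
w(G) = 36 - 58*G (w(G) = -58*G + 36 = 36 - 58*G)
-36883/29672 + w(-74)/45947 = -36883/29672 + (36 - 58*(-74))/45947 = -36883*1/29672 + (36 + 4292)*(1/45947) = -36883/29672 + 4328*(1/45947) = -36883/29672 + 4328/45947 = -1566242785/1363339384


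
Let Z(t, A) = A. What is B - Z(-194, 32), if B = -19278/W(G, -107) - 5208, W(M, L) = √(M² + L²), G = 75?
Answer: -5240 - 9639*√17074/8537 ≈ -5387.5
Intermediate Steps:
W(M, L) = √(L² + M²)
B = -5208 - 9639*√17074/8537 (B = -19278/√((-107)² + 75²) - 5208 = -19278/√(11449 + 5625) - 5208 = -19278*√17074/17074 - 5208 = -9639*√17074/8537 - 5208 = -5208 - 9639*√17074/8537 ≈ -5355.5)
B - Z(-194, 32) = (-5208 - 9639*√17074/8537) - 1*32 = (-5208 - 9639*√17074/8537) - 32 = -5240 - 9639*√17074/8537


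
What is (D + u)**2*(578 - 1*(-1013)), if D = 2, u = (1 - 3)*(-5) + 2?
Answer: 311836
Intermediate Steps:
u = 12 (u = -2*(-5) + 2 = 10 + 2 = 12)
(D + u)**2*(578 - 1*(-1013)) = (2 + 12)**2*(578 - 1*(-1013)) = 14**2*(578 + 1013) = 196*1591 = 311836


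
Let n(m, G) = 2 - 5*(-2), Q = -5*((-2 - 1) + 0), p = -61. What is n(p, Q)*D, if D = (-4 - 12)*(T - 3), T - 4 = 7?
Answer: -1536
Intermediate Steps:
T = 11 (T = 4 + 7 = 11)
D = -128 (D = (-4 - 12)*(11 - 3) = -16*8 = -128)
Q = 15 (Q = -5*(-3 + 0) = -5*(-3) = 15)
n(m, G) = 12 (n(m, G) = 2 + 10 = 12)
n(p, Q)*D = 12*(-128) = -1536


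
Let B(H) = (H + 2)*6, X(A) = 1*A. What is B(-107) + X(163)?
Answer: -467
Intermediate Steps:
X(A) = A
B(H) = 12 + 6*H (B(H) = (2 + H)*6 = 12 + 6*H)
B(-107) + X(163) = (12 + 6*(-107)) + 163 = (12 - 642) + 163 = -630 + 163 = -467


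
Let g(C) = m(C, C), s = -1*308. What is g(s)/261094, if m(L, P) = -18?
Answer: -9/130547 ≈ -6.8941e-5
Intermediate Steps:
s = -308
g(C) = -18
g(s)/261094 = -18/261094 = -18*1/261094 = -9/130547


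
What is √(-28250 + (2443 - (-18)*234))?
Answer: I*√21595 ≈ 146.95*I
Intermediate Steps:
√(-28250 + (2443 - (-18)*234)) = √(-28250 + (2443 - 1*(-4212))) = √(-28250 + (2443 + 4212)) = √(-28250 + 6655) = √(-21595) = I*√21595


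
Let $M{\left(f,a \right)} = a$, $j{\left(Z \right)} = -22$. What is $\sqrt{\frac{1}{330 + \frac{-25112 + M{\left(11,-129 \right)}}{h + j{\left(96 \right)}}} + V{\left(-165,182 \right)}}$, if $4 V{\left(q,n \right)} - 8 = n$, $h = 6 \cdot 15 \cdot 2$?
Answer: $\frac{3 \sqrt{15276964262}}{53798} \approx 6.8924$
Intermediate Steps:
$h = 180$ ($h = 90 \cdot 2 = 180$)
$V{\left(q,n \right)} = 2 + \frac{n}{4}$
$\sqrt{\frac{1}{330 + \frac{-25112 + M{\left(11,-129 \right)}}{h + j{\left(96 \right)}}} + V{\left(-165,182 \right)}} = \sqrt{\frac{1}{330 + \frac{-25112 - 129}{180 - 22}} + \left(2 + \frac{1}{4} \cdot 182\right)} = \sqrt{\frac{1}{330 - \frac{25241}{158}} + \left(2 + \frac{91}{2}\right)} = \sqrt{\frac{1}{330 - \frac{25241}{158}} + \frac{95}{2}} = \sqrt{\frac{1}{\frac{26899}{158}} + \frac{95}{2}} = \sqrt{\frac{158}{26899} + \frac{95}{2}} = \sqrt{\frac{2555721}{53798}} = \frac{3 \sqrt{15276964262}}{53798}$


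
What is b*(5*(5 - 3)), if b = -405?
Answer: -4050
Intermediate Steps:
b*(5*(5 - 3)) = -2025*(5 - 3) = -2025*2 = -405*10 = -4050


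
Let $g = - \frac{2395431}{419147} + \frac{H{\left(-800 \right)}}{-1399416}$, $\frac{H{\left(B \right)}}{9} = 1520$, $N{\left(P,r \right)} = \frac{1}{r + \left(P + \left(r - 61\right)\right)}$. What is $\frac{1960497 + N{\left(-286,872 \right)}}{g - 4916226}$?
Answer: $- \frac{66936737925119473130}{167853617945472327099} \approx -0.39878$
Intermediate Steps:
$N{\left(P,r \right)} = \frac{1}{-61 + P + 2 r}$ ($N{\left(P,r \right)} = \frac{1}{r + \left(P + \left(-61 + r\right)\right)} = \frac{1}{r + \left(-61 + P + r\right)} = \frac{1}{-61 + P + 2 r}$)
$H{\left(B \right)} = 13680$ ($H{\left(B \right)} = 9 \cdot 1520 = 13680$)
$g = - \frac{139914099969}{24440042423}$ ($g = - \frac{2395431}{419147} + \frac{13680}{-1399416} = \left(-2395431\right) \frac{1}{419147} + 13680 \left(- \frac{1}{1399416}\right) = - \frac{2395431}{419147} - \frac{570}{58309} = - \frac{139914099969}{24440042423} \approx -5.7248$)
$\frac{1960497 + N{\left(-286,872 \right)}}{g - 4916226} = \frac{1960497 + \frac{1}{-61 - 286 + 2 \cdot 872}}{- \frac{139914099969}{24440042423} - 4916226} = \frac{1960497 + \frac{1}{-61 - 286 + 1744}}{- \frac{120152911915155567}{24440042423}} = \left(1960497 + \frac{1}{1397}\right) \left(- \frac{24440042423}{120152911915155567}\right) = \frac{2738814310}{1397} \left(- \frac{24440042423}{120152911915155567}\right) = - \frac{66936737925119473130}{167853617945472327099}$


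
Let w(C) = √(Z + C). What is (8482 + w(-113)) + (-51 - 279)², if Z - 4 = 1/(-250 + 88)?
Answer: 117382 + I*√35318/18 ≈ 1.1738e+5 + 10.441*I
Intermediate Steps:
Z = 647/162 (Z = 4 + 1/(-250 + 88) = 4 + 1/(-162) = 4 - 1/162 = 647/162 ≈ 3.9938)
w(C) = √(647/162 + C)
(8482 + w(-113)) + (-51 - 279)² = (8482 + √(1294 + 324*(-113))/18) + (-51 - 279)² = (8482 + √(1294 - 36612)/18) + (-330)² = (8482 + √(-35318)/18) + 108900 = (8482 + (I*√35318)/18) + 108900 = (8482 + I*√35318/18) + 108900 = 117382 + I*√35318/18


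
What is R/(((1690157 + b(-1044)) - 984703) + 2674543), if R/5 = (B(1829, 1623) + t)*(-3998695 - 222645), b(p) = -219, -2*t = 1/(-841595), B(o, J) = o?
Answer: -3248906324866185/284440426591 ≈ -11422.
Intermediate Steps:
t = 1/1683190 (t = -1/2/(-841595) = -1/2*(-1/841595) = 1/1683190 ≈ 5.9411e-7)
R = -6497812649732370/168319 (R = 5*((1829 + 1/1683190)*(-3998695 - 222645)) = 5*((3078554511/1683190)*(-4221340)) = 5*(-1299562529946474/168319) = -6497812649732370/168319 ≈ -3.8604e+10)
R/(((1690157 + b(-1044)) - 984703) + 2674543) = -6497812649732370/(168319*(((1690157 - 219) - 984703) + 2674543)) = -6497812649732370/(168319*((1689938 - 984703) + 2674543)) = -6497812649732370/(168319*(705235 + 2674543)) = -6497812649732370/168319/3379778 = -6497812649732370/168319*1/3379778 = -3248906324866185/284440426591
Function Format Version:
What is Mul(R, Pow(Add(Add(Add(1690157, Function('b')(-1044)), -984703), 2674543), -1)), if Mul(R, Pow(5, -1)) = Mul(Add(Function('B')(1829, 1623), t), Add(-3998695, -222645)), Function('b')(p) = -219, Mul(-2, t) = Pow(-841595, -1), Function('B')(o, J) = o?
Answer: Rational(-3248906324866185, 284440426591) ≈ -11422.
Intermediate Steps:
t = Rational(1, 1683190) (t = Mul(Rational(-1, 2), Pow(-841595, -1)) = Mul(Rational(-1, 2), Rational(-1, 841595)) = Rational(1, 1683190) ≈ 5.9411e-7)
R = Rational(-6497812649732370, 168319) (R = Mul(5, Mul(Add(1829, Rational(1, 1683190)), Add(-3998695, -222645))) = Mul(5, Mul(Rational(3078554511, 1683190), -4221340)) = Mul(5, Rational(-1299562529946474, 168319)) = Rational(-6497812649732370, 168319) ≈ -3.8604e+10)
Mul(R, Pow(Add(Add(Add(1690157, Function('b')(-1044)), -984703), 2674543), -1)) = Mul(Rational(-6497812649732370, 168319), Pow(Add(Add(Add(1690157, -219), -984703), 2674543), -1)) = Mul(Rational(-6497812649732370, 168319), Pow(Add(Add(1689938, -984703), 2674543), -1)) = Mul(Rational(-6497812649732370, 168319), Pow(Add(705235, 2674543), -1)) = Mul(Rational(-6497812649732370, 168319), Pow(3379778, -1)) = Mul(Rational(-6497812649732370, 168319), Rational(1, 3379778)) = Rational(-3248906324866185, 284440426591)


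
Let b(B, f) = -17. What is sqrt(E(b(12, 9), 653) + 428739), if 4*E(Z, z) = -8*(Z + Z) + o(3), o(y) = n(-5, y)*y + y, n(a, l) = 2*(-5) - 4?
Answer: sqrt(1715189)/2 ≈ 654.83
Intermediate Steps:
n(a, l) = -14 (n(a, l) = -10 - 4 = -14)
o(y) = -13*y (o(y) = -14*y + y = -13*y)
E(Z, z) = -39/4 - 4*Z (E(Z, z) = (-8*(Z + Z) - 13*3)/4 = (-16*Z - 39)/4 = (-39 - 16*Z)/4 = -39/4 - 4*Z)
sqrt(E(b(12, 9), 653) + 428739) = sqrt((-39/4 - 4*(-17)) + 428739) = sqrt((-39/4 + 68) + 428739) = sqrt(233/4 + 428739) = sqrt(1715189/4) = sqrt(1715189)/2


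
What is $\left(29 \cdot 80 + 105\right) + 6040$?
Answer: $8465$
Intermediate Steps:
$\left(29 \cdot 80 + 105\right) + 6040 = \left(2320 + 105\right) + 6040 = 2425 + 6040 = 8465$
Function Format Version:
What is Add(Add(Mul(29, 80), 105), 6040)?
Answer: 8465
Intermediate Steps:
Add(Add(Mul(29, 80), 105), 6040) = Add(Add(2320, 105), 6040) = Add(2425, 6040) = 8465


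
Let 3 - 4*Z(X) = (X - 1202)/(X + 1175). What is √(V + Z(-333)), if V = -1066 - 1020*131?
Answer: 9*I*√4715391134/1684 ≈ 366.99*I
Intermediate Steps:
V = -134686 (V = -1066 - 133620 = -134686)
Z(X) = ¾ - (-1202 + X)/(4*(1175 + X)) (Z(X) = ¾ - (X - 1202)/(4*(X + 1175)) = ¾ - (-1202 + X)/(4*(1175 + X)))
√(V + Z(-333)) = √(-134686 + (4727 + 2*(-333))/(4*(1175 - 333))) = √(-134686 + (¼)*(4727 - 666)/842) = √(-134686 + (¼)*(1/842)*4061) = √(-134686 + 4061/3368) = √(-453618387/3368) = 9*I*√4715391134/1684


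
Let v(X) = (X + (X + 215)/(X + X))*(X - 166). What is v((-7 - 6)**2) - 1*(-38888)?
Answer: 6658331/169 ≈ 39398.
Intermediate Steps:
v(X) = (-166 + X)*(X + (215 + X)/(2*X)) (v(X) = (X + (215 + X)/((2*X)))*(-166 + X) = (X + (215 + X)*(1/(2*X)))*(-166 + X) = (X + (215 + X)/(2*X))*(-166 + X) = (-166 + X)*(X + (215 + X)/(2*X)))
v((-7 - 6)**2) - 1*(-38888) = (49/2 + ((-7 - 6)**2)**2 - 17845/(-7 - 6)**2 - 331*(-7 - 6)**2/2) - 1*(-38888) = (49/2 + ((-13)**2)**2 - 17845/((-13)**2) - 331/2*(-13)**2) + 38888 = (49/2 + 169**2 - 17845/169 - 331/2*169) + 38888 = (49/2 + 28561 - 17845*1/169 - 55939/2) + 38888 = (49/2 + 28561 - 17845/169 - 55939/2) + 38888 = 86259/169 + 38888 = 6658331/169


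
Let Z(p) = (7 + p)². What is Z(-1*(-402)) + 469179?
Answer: 636460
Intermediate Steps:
Z(-1*(-402)) + 469179 = (7 - 1*(-402))² + 469179 = (7 + 402)² + 469179 = 409² + 469179 = 167281 + 469179 = 636460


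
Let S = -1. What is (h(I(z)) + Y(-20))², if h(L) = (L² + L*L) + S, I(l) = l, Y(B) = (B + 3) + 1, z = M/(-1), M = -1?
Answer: 225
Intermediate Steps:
z = 1 (z = -1/(-1) = -1*(-1) = 1)
Y(B) = 4 + B (Y(B) = (3 + B) + 1 = 4 + B)
h(L) = -1 + 2*L² (h(L) = (L² + L*L) - 1 = (L² + L²) - 1 = 2*L² - 1 = -1 + 2*L²)
(h(I(z)) + Y(-20))² = ((-1 + 2*1²) + (4 - 20))² = ((-1 + 2*1) - 16)² = ((-1 + 2) - 16)² = (1 - 16)² = (-15)² = 225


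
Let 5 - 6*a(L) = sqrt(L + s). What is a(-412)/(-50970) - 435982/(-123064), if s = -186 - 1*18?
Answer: 1666642499/470442906 + I*sqrt(154)/152910 ≈ 3.5427 + 8.1157e-5*I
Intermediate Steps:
s = -204 (s = -186 - 18 = -204)
a(L) = 5/6 - sqrt(-204 + L)/6 (a(L) = 5/6 - sqrt(L - 204)/6 = 5/6 - sqrt(-204 + L)/6)
a(-412)/(-50970) - 435982/(-123064) = (5/6 - sqrt(-204 - 412)/6)/(-50970) - 435982/(-123064) = (5/6 - I*sqrt(154)/3)*(-1/50970) - 435982*(-1/123064) = (5/6 - I*sqrt(154)/3)*(-1/50970) + 217991/61532 = (-1/61164 + I*sqrt(154)/152910) + 217991/61532 = 1666642499/470442906 + I*sqrt(154)/152910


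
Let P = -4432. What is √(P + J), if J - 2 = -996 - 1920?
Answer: I*√7346 ≈ 85.709*I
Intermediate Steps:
J = -2914 (J = 2 + (-996 - 1920) = 2 - 2916 = -2914)
√(P + J) = √(-4432 - 2914) = √(-7346) = I*√7346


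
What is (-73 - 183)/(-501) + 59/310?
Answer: 108919/155310 ≈ 0.70130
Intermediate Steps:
(-73 - 183)/(-501) + 59/310 = -256*(-1/501) + 59*(1/310) = 256/501 + 59/310 = 108919/155310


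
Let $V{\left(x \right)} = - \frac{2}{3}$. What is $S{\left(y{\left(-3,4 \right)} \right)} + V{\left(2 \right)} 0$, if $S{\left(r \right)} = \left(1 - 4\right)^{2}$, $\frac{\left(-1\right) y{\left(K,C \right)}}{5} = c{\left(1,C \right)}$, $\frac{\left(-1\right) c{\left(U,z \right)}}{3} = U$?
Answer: $9$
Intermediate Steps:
$c{\left(U,z \right)} = - 3 U$
$y{\left(K,C \right)} = 15$ ($y{\left(K,C \right)} = - 5 \left(\left(-3\right) 1\right) = \left(-5\right) \left(-3\right) = 15$)
$S{\left(r \right)} = 9$ ($S{\left(r \right)} = \left(-3\right)^{2} = 9$)
$V{\left(x \right)} = - \frac{2}{3}$ ($V{\left(x \right)} = \left(-2\right) \frac{1}{3} = - \frac{2}{3}$)
$S{\left(y{\left(-3,4 \right)} \right)} + V{\left(2 \right)} 0 = 9 - 0 = 9 + 0 = 9$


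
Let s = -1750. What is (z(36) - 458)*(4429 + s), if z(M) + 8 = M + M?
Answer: -1055526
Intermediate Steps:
z(M) = -8 + 2*M (z(M) = -8 + (M + M) = -8 + 2*M)
(z(36) - 458)*(4429 + s) = ((-8 + 2*36) - 458)*(4429 - 1750) = ((-8 + 72) - 458)*2679 = (64 - 458)*2679 = -394*2679 = -1055526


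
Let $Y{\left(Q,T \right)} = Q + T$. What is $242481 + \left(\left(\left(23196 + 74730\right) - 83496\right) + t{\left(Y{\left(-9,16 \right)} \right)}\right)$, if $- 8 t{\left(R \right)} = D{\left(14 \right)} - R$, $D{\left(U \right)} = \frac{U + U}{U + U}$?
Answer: $\frac{1027647}{4} \approx 2.5691 \cdot 10^{5}$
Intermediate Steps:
$D{\left(U \right)} = 1$ ($D{\left(U \right)} = \frac{2 U}{2 U} = 2 U \frac{1}{2 U} = 1$)
$t{\left(R \right)} = - \frac{1}{8} + \frac{R}{8}$ ($t{\left(R \right)} = - \frac{1 - R}{8} = - \frac{1}{8} + \frac{R}{8}$)
$242481 + \left(\left(\left(23196 + 74730\right) - 83496\right) + t{\left(Y{\left(-9,16 \right)} \right)}\right) = 242481 + \left(\left(\left(23196 + 74730\right) - 83496\right) - \left(\frac{1}{8} - \frac{-9 + 16}{8}\right)\right) = 242481 + \left(\left(97926 - 83496\right) + \left(- \frac{1}{8} + \frac{1}{8} \cdot 7\right)\right) = 242481 + \left(14430 + \left(- \frac{1}{8} + \frac{7}{8}\right)\right) = 242481 + \left(14430 + \frac{3}{4}\right) = 242481 + \frac{57723}{4} = \frac{1027647}{4}$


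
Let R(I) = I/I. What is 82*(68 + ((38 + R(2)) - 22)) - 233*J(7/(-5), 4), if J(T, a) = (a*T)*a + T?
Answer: 62577/5 ≈ 12515.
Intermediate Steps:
R(I) = 1
J(T, a) = T + T*a² (J(T, a) = (T*a)*a + T = T*a² + T = T + T*a²)
82*(68 + ((38 + R(2)) - 22)) - 233*J(7/(-5), 4) = 82*(68 + ((38 + 1) - 22)) - 233*(7/(-5))*(1 + 4²) = 82*(68 + (39 - 22)) - 233*(7*(-⅕))*(1 + 16) = 82*(68 + 17) - 233*(-7/5*17) = 82*85 - 233*(-119)/5 = 6970 - 1*(-27727/5) = 6970 + 27727/5 = 62577/5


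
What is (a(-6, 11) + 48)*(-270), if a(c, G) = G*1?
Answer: -15930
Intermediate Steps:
a(c, G) = G
(a(-6, 11) + 48)*(-270) = (11 + 48)*(-270) = 59*(-270) = -15930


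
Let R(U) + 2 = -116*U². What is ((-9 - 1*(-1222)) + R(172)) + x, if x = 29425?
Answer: -3401108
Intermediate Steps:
R(U) = -2 - 116*U²
((-9 - 1*(-1222)) + R(172)) + x = ((-9 - 1*(-1222)) + (-2 - 116*172²)) + 29425 = ((-9 + 1222) + (-2 - 116*29584)) + 29425 = (1213 + (-2 - 3431744)) + 29425 = (1213 - 3431746) + 29425 = -3430533 + 29425 = -3401108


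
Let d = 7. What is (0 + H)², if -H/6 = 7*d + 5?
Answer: 104976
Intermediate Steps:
H = -324 (H = -6*(7*7 + 5) = -6*(49 + 5) = -6*54 = -324)
(0 + H)² = (0 - 324)² = (-324)² = 104976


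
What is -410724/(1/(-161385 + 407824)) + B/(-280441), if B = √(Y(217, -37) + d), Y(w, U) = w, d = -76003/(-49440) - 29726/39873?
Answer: -101218411836 - √5877514415803860870/46069938851160 ≈ -1.0122e+11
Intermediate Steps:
d = 520271393/657107040 (d = -76003*(-1/49440) - 29726*1/39873 = 76003/49440 - 29726/39873 = 520271393/657107040 ≈ 0.79176)
B = √5877514415803860870/164276760 (B = √(217 + 520271393/657107040) = √(143112499073/657107040) = √5877514415803860870/164276760 ≈ 14.758)
-410724/(1/(-161385 + 407824)) + B/(-280441) = -410724/(1/(-161385 + 407824)) + (√5877514415803860870/164276760)/(-280441) = -410724/(1/246439) + (√5877514415803860870/164276760)*(-1/280441) = -410724/1/246439 - √5877514415803860870/46069938851160 = -410724*246439 - √5877514415803860870/46069938851160 = -101218411836 - √5877514415803860870/46069938851160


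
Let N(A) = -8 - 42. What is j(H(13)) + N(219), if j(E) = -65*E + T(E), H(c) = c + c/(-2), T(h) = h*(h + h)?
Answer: -388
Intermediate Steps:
T(h) = 2*h**2 (T(h) = h*(2*h) = 2*h**2)
H(c) = c/2 (H(c) = c + c*(-1/2) = c - c/2 = c/2)
j(E) = -65*E + 2*E**2
N(A) = -50
j(H(13)) + N(219) = ((1/2)*13)*(-65 + 2*((1/2)*13)) - 50 = 13*(-65 + 2*(13/2))/2 - 50 = 13*(-65 + 13)/2 - 50 = (13/2)*(-52) - 50 = -338 - 50 = -388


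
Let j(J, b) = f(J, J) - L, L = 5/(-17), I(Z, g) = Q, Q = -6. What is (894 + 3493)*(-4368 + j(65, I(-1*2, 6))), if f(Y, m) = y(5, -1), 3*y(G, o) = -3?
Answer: -325813716/17 ≈ -1.9166e+7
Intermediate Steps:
y(G, o) = -1 (y(G, o) = (⅓)*(-3) = -1)
f(Y, m) = -1
I(Z, g) = -6
L = -5/17 (L = 5*(-1/17) = -5/17 ≈ -0.29412)
j(J, b) = -12/17 (j(J, b) = -1 - 1*(-5/17) = -1 + 5/17 = -12/17)
(894 + 3493)*(-4368 + j(65, I(-1*2, 6))) = (894 + 3493)*(-4368 - 12/17) = 4387*(-74268/17) = -325813716/17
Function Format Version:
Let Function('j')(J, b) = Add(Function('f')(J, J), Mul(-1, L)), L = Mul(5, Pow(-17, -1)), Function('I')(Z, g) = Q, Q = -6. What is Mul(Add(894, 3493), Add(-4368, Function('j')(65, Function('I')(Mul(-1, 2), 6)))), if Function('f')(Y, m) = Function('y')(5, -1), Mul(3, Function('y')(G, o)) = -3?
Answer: Rational(-325813716, 17) ≈ -1.9166e+7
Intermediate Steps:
Function('y')(G, o) = -1 (Function('y')(G, o) = Mul(Rational(1, 3), -3) = -1)
Function('f')(Y, m) = -1
Function('I')(Z, g) = -6
L = Rational(-5, 17) (L = Mul(5, Rational(-1, 17)) = Rational(-5, 17) ≈ -0.29412)
Function('j')(J, b) = Rational(-12, 17) (Function('j')(J, b) = Add(-1, Mul(-1, Rational(-5, 17))) = Add(-1, Rational(5, 17)) = Rational(-12, 17))
Mul(Add(894, 3493), Add(-4368, Function('j')(65, Function('I')(Mul(-1, 2), 6)))) = Mul(Add(894, 3493), Add(-4368, Rational(-12, 17))) = Mul(4387, Rational(-74268, 17)) = Rational(-325813716, 17)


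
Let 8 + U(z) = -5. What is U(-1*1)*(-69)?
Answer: 897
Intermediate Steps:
U(z) = -13 (U(z) = -8 - 5 = -13)
U(-1*1)*(-69) = -13*(-69) = 897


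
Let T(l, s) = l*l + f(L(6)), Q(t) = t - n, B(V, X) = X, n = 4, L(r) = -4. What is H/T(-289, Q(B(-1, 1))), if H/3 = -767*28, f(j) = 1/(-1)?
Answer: -5369/6960 ≈ -0.77141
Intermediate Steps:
f(j) = -1
Q(t) = -4 + t (Q(t) = t - 1*4 = t - 4 = -4 + t)
T(l, s) = -1 + l² (T(l, s) = l*l - 1 = l² - 1 = -1 + l²)
H = -64428 (H = 3*(-767*28) = 3*(-21476) = -64428)
H/T(-289, Q(B(-1, 1))) = -64428/(-1 + (-289)²) = -64428/(-1 + 83521) = -64428/83520 = -64428*1/83520 = -5369/6960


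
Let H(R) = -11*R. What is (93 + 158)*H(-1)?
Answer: 2761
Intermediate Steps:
(93 + 158)*H(-1) = (93 + 158)*(-11*(-1)) = 251*11 = 2761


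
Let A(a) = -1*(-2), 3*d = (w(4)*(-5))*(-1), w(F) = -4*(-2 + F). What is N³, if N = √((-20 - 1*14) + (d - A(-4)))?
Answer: -296*I*√111/9 ≈ -346.51*I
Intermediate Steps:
w(F) = 8 - 4*F
d = -40/3 (d = (((8 - 4*4)*(-5))*(-1))/3 = (((8 - 16)*(-5))*(-1))/3 = (-8*(-5)*(-1))/3 = (40*(-1))/3 = (⅓)*(-40) = -40/3 ≈ -13.333)
A(a) = 2
N = 2*I*√111/3 (N = √((-20 - 1*14) + (-40/3 - 1*2)) = √((-20 - 14) + (-40/3 - 2)) = √(-34 - 46/3) = √(-148/3) = 2*I*√111/3 ≈ 7.0238*I)
N³ = (2*I*√111/3)³ = -296*I*√111/9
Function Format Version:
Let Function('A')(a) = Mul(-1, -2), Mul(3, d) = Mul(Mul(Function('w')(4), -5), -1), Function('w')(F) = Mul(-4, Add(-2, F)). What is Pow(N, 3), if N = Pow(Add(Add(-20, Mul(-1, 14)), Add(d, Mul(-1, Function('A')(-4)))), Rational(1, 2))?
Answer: Mul(Rational(-296, 9), I, Pow(111, Rational(1, 2))) ≈ Mul(-346.51, I)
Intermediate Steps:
Function('w')(F) = Add(8, Mul(-4, F))
d = Rational(-40, 3) (d = Mul(Rational(1, 3), Mul(Mul(Add(8, Mul(-4, 4)), -5), -1)) = Mul(Rational(1, 3), Mul(Mul(Add(8, -16), -5), -1)) = Mul(Rational(1, 3), Mul(Mul(-8, -5), -1)) = Mul(Rational(1, 3), Mul(40, -1)) = Mul(Rational(1, 3), -40) = Rational(-40, 3) ≈ -13.333)
Function('A')(a) = 2
N = Mul(Rational(2, 3), I, Pow(111, Rational(1, 2))) (N = Pow(Add(Add(-20, Mul(-1, 14)), Add(Rational(-40, 3), Mul(-1, 2))), Rational(1, 2)) = Pow(Add(Add(-20, -14), Add(Rational(-40, 3), -2)), Rational(1, 2)) = Pow(Add(-34, Rational(-46, 3)), Rational(1, 2)) = Pow(Rational(-148, 3), Rational(1, 2)) = Mul(Rational(2, 3), I, Pow(111, Rational(1, 2))) ≈ Mul(7.0238, I))
Pow(N, 3) = Pow(Mul(Rational(2, 3), I, Pow(111, Rational(1, 2))), 3) = Mul(Rational(-296, 9), I, Pow(111, Rational(1, 2)))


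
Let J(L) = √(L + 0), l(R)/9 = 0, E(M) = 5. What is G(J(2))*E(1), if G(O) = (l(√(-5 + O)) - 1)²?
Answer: 5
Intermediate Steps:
l(R) = 0 (l(R) = 9*0 = 0)
J(L) = √L
G(O) = 1 (G(O) = (0 - 1)² = (-1)² = 1)
G(J(2))*E(1) = 1*5 = 5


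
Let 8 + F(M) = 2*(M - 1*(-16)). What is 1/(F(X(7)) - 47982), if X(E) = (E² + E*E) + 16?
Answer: -1/47730 ≈ -2.0951e-5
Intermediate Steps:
X(E) = 16 + 2*E² (X(E) = (E² + E²) + 16 = 2*E² + 16 = 16 + 2*E²)
F(M) = 24 + 2*M (F(M) = -8 + 2*(M - 1*(-16)) = -8 + 2*(M + 16) = -8 + 2*(16 + M) = -8 + (32 + 2*M) = 24 + 2*M)
1/(F(X(7)) - 47982) = 1/((24 + 2*(16 + 2*7²)) - 47982) = 1/((24 + 2*(16 + 2*49)) - 47982) = 1/((24 + 2*(16 + 98)) - 47982) = 1/((24 + 2*114) - 47982) = 1/((24 + 228) - 47982) = 1/(252 - 47982) = 1/(-47730) = -1/47730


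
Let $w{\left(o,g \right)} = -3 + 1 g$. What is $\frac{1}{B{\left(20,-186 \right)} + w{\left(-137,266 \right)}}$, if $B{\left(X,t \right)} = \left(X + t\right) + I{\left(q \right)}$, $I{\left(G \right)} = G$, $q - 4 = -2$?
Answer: $\frac{1}{99} \approx 0.010101$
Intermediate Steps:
$q = 2$ ($q = 4 - 2 = 2$)
$B{\left(X,t \right)} = 2 + X + t$ ($B{\left(X,t \right)} = \left(X + t\right) + 2 = 2 + X + t$)
$w{\left(o,g \right)} = -3 + g$
$\frac{1}{B{\left(20,-186 \right)} + w{\left(-137,266 \right)}} = \frac{1}{\left(2 + 20 - 186\right) + \left(-3 + 266\right)} = \frac{1}{-164 + 263} = \frac{1}{99}$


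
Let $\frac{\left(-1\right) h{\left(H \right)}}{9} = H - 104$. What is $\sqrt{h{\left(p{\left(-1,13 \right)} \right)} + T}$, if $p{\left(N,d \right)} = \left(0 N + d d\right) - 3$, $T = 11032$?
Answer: $\sqrt{10474} \approx 102.34$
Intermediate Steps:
$p{\left(N,d \right)} = -3 + d^{2}$ ($p{\left(N,d \right)} = \left(0 + d^{2}\right) - 3 = d^{2} - 3 = -3 + d^{2}$)
$h{\left(H \right)} = 936 - 9 H$ ($h{\left(H \right)} = - 9 \left(H - 104\right) = - 9 \left(-104 + H\right) = 936 - 9 H$)
$\sqrt{h{\left(p{\left(-1,13 \right)} \right)} + T} = \sqrt{\left(936 - 9 \left(-3 + 13^{2}\right)\right) + 11032} = \sqrt{\left(936 - 9 \left(-3 + 169\right)\right) + 11032} = \sqrt{\left(936 - 1494\right) + 11032} = \sqrt{-558 + 11032} = \sqrt{10474}$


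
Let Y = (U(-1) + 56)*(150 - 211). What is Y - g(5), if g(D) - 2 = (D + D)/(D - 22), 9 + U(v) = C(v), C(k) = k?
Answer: -47726/17 ≈ -2807.4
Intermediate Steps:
U(v) = -9 + v
Y = -2806 (Y = ((-9 - 1) + 56)*(150 - 211) = (-10 + 56)*(-61) = 46*(-61) = -2806)
g(D) = 2 + 2*D/(-22 + D) (g(D) = 2 + (D + D)/(D - 22) = 2 + (2*D)/(-22 + D) = 2 + 2*D/(-22 + D))
Y - g(5) = -2806 - 4*(-11 + 5)/(-22 + 5) = -2806 - 4*(-6)/(-17) = -2806 - 4*(-1)*(-6)/17 = -2806 - 1*24/17 = -2806 - 24/17 = -47726/17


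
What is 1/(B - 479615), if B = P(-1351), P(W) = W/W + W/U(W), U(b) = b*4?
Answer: -4/1918455 ≈ -2.0850e-6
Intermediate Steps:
U(b) = 4*b
P(W) = 5/4 (P(W) = W/W + W/((4*W)) = 1 + W*(1/(4*W)) = 1 + ¼ = 5/4)
B = 5/4 ≈ 1.2500
1/(B - 479615) = 1/(5/4 - 479615) = 1/(-1918455/4) = -4/1918455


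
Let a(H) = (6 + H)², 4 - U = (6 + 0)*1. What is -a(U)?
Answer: -16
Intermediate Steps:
U = -2 (U = 4 - (6 + 0) = 4 - 6 = -2)
-a(U) = -(6 - 2)² = -1*4² = -1*16 = -16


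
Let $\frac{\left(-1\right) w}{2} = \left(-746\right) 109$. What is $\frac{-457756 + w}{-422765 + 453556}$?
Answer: $- \frac{295128}{30791} \approx -9.5849$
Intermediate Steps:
$w = 162628$ ($w = - 2 \left(\left(-746\right) 109\right) = \left(-2\right) \left(-81314\right) = 162628$)
$\frac{-457756 + w}{-422765 + 453556} = \frac{-457756 + 162628}{-422765 + 453556} = - \frac{295128}{30791}$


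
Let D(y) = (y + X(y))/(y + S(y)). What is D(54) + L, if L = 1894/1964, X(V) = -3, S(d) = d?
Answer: 25393/17676 ≈ 1.4366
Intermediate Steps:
L = 947/982 (L = 1894*(1/1964) = 947/982 ≈ 0.96436)
D(y) = (-3 + y)/(2*y) (D(y) = (y - 3)/(y + y) = (-3 + y)/((2*y)) = (-3 + y)*(1/(2*y)) = (-3 + y)/(2*y))
D(54) + L = (½)*(-3 + 54)/54 + 947/982 = (½)*(1/54)*51 + 947/982 = 17/36 + 947/982 = 25393/17676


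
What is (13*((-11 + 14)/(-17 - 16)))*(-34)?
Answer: 442/11 ≈ 40.182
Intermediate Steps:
(13*((-11 + 14)/(-17 - 16)))*(-34) = (13*(3/(-33)))*(-34) = (13*(3*(-1/33)))*(-34) = (13*(-1/11))*(-34) = -13/11*(-34) = 442/11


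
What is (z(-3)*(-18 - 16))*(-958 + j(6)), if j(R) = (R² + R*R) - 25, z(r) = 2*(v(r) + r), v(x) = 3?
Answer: 0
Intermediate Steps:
z(r) = 6 + 2*r (z(r) = 2*(3 + r) = 6 + 2*r)
j(R) = -25 + 2*R² (j(R) = (R² + R²) - 25 = 2*R² - 25 = -25 + 2*R²)
(z(-3)*(-18 - 16))*(-958 + j(6)) = ((6 + 2*(-3))*(-18 - 16))*(-958 + (-25 + 2*6²)) = ((6 - 6)*(-34))*(-958 + (-25 + 2*36)) = (0*(-34))*(-958 + (-25 + 72)) = 0*(-958 + 47) = 0*(-911) = 0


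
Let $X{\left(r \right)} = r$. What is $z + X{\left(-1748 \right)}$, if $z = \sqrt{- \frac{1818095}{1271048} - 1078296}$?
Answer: $-1748 + \frac{i \sqrt{435514362817785886}}{635524} \approx -1748.0 + 1038.4 i$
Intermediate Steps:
$z = \frac{i \sqrt{435514362817785886}}{635524}$ ($z = \sqrt{\left(-1818095\right) \frac{1}{1271048} - 1078296} = \sqrt{- \frac{1818095}{1271048} - 1078296} = \sqrt{- \frac{1370567792303}{1271048}} = \frac{i \sqrt{435514362817785886}}{635524} \approx 1038.4 i$)
$z + X{\left(-1748 \right)} = \frac{i \sqrt{435514362817785886}}{635524} - 1748 = -1748 + \frac{i \sqrt{435514362817785886}}{635524}$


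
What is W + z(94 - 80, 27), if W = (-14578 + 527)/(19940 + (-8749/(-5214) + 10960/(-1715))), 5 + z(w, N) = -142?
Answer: -5266018068255/35652307699 ≈ -147.70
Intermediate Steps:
z(w, N) = -147 (z(w, N) = -5 - 142 = -147)
W = -25128836502/35652307699 (W = -14051/(19940 + (-8749*(-1/5214) + 10960*(-1/1715))) = -14051/(19940 + (8749/5214 - 2192/343)) = -14051/(19940 - 8428181/1788402) = -14051/35652307699/1788402 = -14051*1788402/35652307699 = -25128836502/35652307699 ≈ -0.70483)
W + z(94 - 80, 27) = -25128836502/35652307699 - 147 = -5266018068255/35652307699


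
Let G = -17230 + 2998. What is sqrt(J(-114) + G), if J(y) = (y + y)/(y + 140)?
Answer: 33*I*sqrt(2210)/13 ≈ 119.33*I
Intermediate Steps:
J(y) = 2*y/(140 + y) (J(y) = (2*y)/(140 + y) = 2*y/(140 + y))
G = -14232
sqrt(J(-114) + G) = sqrt(2*(-114)/(140 - 114) - 14232) = sqrt(2*(-114)/26 - 14232) = sqrt(2*(-114)*(1/26) - 14232) = sqrt(-114/13 - 14232) = sqrt(-185130/13) = 33*I*sqrt(2210)/13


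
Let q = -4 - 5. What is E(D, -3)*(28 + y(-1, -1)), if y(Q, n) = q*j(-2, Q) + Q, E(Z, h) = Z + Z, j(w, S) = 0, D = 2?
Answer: 108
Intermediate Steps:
q = -9
E(Z, h) = 2*Z
y(Q, n) = Q (y(Q, n) = -9*0 + Q = 0 + Q = Q)
E(D, -3)*(28 + y(-1, -1)) = (2*2)*(28 - 1) = 4*27 = 108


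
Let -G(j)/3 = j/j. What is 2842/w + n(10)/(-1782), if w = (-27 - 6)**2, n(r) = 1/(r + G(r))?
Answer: 358081/137214 ≈ 2.6097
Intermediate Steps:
G(j) = -3 (G(j) = -3*j/j = -3*1 = -3)
n(r) = 1/(-3 + r) (n(r) = 1/(r - 3) = 1/(-3 + r))
w = 1089 (w = (-33)**2 = 1089)
2842/w + n(10)/(-1782) = 2842/1089 + 1/((-3 + 10)*(-1782)) = 2842*(1/1089) - 1/1782/7 = 2842/1089 + (1/7)*(-1/1782) = 2842/1089 - 1/12474 = 358081/137214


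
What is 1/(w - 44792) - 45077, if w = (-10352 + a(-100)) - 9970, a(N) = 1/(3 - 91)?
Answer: -258292697629/5730033 ≈ -45077.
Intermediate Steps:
a(N) = -1/88 (a(N) = 1/(-88) = -1/88)
w = -1788337/88 (w = (-10352 - 1/88) - 9970 = -910977/88 - 9970 = -1788337/88 ≈ -20322.)
1/(w - 44792) - 45077 = 1/(-1788337/88 - 44792) - 45077 = 1/(-5730033/88) - 45077 = -88/5730033 - 45077 = -258292697629/5730033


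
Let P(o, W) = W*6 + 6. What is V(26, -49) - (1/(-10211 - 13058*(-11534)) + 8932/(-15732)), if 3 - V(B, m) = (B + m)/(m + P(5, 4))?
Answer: 2488194049133/1055556812718 ≈ 2.3572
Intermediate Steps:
P(o, W) = 6 + 6*W (P(o, W) = 6*W + 6 = 6 + 6*W)
V(B, m) = 3 - (B + m)/(30 + m) (V(B, m) = 3 - (B + m)/(m + (6 + 6*4)) = 3 - (B + m)/(m + (6 + 24)) = 3 - (B + m)/(m + 30) = 3 - (B + m)/(30 + m))
V(26, -49) - (1/(-10211 - 13058*(-11534)) + 8932/(-15732)) = (90 - 1*26 + 2*(-49))/(30 - 49) - (1/(-10211 - 13058*(-11534)) + 8932/(-15732)) = (90 - 26 - 98)/(-19) - (-1/11534/(-23269) + 8932*(-1/15732)) = -1/19*(-34) - (-1/23269*(-1/11534) - 2233/3933) = 34/19 - (1/268384646 - 2233/3933) = 34/19 - 1*(-599302910585/1055556812718) = 34/19 + 599302910585/1055556812718 = 2488194049133/1055556812718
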